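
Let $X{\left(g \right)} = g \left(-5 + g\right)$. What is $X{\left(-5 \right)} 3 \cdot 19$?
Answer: $2850$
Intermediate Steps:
$X{\left(-5 \right)} 3 \cdot 19 = - 5 \left(-5 - 5\right) 3 \cdot 19 = \left(-5\right) \left(-10\right) 3 \cdot 19 = 50 \cdot 3 \cdot 19 = 150 \cdot 19 = 2850$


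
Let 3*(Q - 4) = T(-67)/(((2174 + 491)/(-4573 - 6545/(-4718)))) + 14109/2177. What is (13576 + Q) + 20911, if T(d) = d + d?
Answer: 67589960573501/1955174585 ≈ 34570.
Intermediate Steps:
T(d) = 2*d
Q = 161854660606/1955174585 (Q = 4 + ((2*(-67))/(((2174 + 491)/(-4573 - 6545/(-4718)))) + 14109/2177)/3 = 4 + (-134/(2665/(-4573 - 6545*(-1/4718))) + 14109*(1/2177))/3 = 4 + (-134/(2665/(-4573 + 935/674)) + 14109/2177)/3 = 4 + (-134/(2665/(-3081267/674)) + 14109/2177)/3 = 4 + (-134/(2665*(-674/3081267)) + 14109/2177)/3 = 4 + (-134/(-1796210/3081267) + 14109/2177)/3 = 4 + (-134*(-3081267/1796210) + 14109/2177)/3 = 4 + (206444889/898105 + 14109/2177)/3 = 4 + (⅓)*(462101886798/1955174585) = 4 + 154033962266/1955174585 = 161854660606/1955174585 ≈ 82.783)
(13576 + Q) + 20911 = (13576 + 161854660606/1955174585) + 20911 = 26705304826566/1955174585 + 20911 = 67589960573501/1955174585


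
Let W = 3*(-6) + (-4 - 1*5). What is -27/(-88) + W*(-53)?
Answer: 125955/88 ≈ 1431.3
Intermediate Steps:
W = -27 (W = -18 + (-4 - 5) = -18 - 9 = -27)
-27/(-88) + W*(-53) = -27/(-88) - 27*(-53) = -27*(-1/88) + 1431 = 27/88 + 1431 = 125955/88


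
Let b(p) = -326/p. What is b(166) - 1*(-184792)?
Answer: 15337573/83 ≈ 1.8479e+5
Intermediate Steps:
b(166) - 1*(-184792) = -326/166 - 1*(-184792) = -326*1/166 + 184792 = -163/83 + 184792 = 15337573/83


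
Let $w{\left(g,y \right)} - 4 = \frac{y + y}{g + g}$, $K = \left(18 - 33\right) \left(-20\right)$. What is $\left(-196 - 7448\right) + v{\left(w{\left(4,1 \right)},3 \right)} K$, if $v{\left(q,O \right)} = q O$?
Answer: $-3819$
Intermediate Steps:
$K = 300$ ($K = \left(-15\right) \left(-20\right) = 300$)
$w{\left(g,y \right)} = 4 + \frac{y}{g}$ ($w{\left(g,y \right)} = 4 + \frac{y + y}{g + g} = 4 + \frac{2 y}{2 g} = 4 + 2 y \frac{1}{2 g} = 4 + \frac{y}{g}$)
$v{\left(q,O \right)} = O q$
$\left(-196 - 7448\right) + v{\left(w{\left(4,1 \right)},3 \right)} K = \left(-196 - 7448\right) + 3 \left(4 + 1 \cdot \frac{1}{4}\right) 300 = -7644 + 3 \left(4 + \frac{1}{4}\right) 300 = -7644 + 3 \cdot \frac{17}{4} \cdot 300 = -7644 + \frac{51}{4} \cdot 300 = -7644 + 3825 = -3819$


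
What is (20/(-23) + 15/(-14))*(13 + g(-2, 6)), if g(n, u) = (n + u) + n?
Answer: -9375/322 ≈ -29.115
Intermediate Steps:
g(n, u) = u + 2*n
(20/(-23) + 15/(-14))*(13 + g(-2, 6)) = (20/(-23) + 15/(-14))*(13 + (6 + 2*(-2))) = (20*(-1/23) + 15*(-1/14))*(13 + (6 - 4)) = (-20/23 - 15/14)*(13 + 2) = -625/322*15 = -9375/322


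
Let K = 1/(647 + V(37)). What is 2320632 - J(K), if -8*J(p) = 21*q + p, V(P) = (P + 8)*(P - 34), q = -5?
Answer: 14517791683/6256 ≈ 2.3206e+6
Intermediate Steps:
V(P) = (-34 + P)*(8 + P) (V(P) = (8 + P)*(-34 + P) = (-34 + P)*(8 + P))
K = 1/782 (K = 1/(647 + (-272 + 37**2 - 26*37)) = 1/(647 + (-272 + 1369 - 962)) = 1/(647 + 135) = 1/782 ≈ 0.0012788)
J(p) = 105/8 - p/8 (J(p) = -(21*(-5) + p)/8 = -(-105 + p)/8 = 105/8 - p/8)
2320632 - J(K) = 2320632 - (105/8 - 1/8*1/782) = 2320632 - (105/8 - 1/6256) = 2320632 - 1*82109/6256 = 2320632 - 82109/6256 = 14517791683/6256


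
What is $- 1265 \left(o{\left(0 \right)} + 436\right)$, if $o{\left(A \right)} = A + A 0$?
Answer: $-551540$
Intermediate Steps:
$o{\left(A \right)} = A$ ($o{\left(A \right)} = A + 0 = A$)
$- 1265 \left(o{\left(0 \right)} + 436\right) = - 1265 \left(0 + 436\right) = \left(-1265\right) 436 = -551540$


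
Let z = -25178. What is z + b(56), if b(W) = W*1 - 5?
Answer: -25127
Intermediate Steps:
b(W) = -5 + W (b(W) = W - 5 = -5 + W)
z + b(56) = -25178 + (-5 + 56) = -25178 + 51 = -25127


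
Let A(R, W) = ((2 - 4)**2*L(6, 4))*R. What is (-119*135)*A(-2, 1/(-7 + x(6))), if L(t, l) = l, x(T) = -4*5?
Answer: 514080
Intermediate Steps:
x(T) = -20
A(R, W) = 16*R (A(R, W) = ((2 - 4)**2*4)*R = ((-2)**2*4)*R = (4*4)*R = 16*R)
(-119*135)*A(-2, 1/(-7 + x(6))) = (-119*135)*(16*(-2)) = -16065*(-32) = 514080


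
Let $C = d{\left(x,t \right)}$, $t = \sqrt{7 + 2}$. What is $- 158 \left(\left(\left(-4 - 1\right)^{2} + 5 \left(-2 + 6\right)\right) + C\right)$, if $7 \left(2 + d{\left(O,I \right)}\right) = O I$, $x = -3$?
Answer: $- \frac{46136}{7} \approx -6590.9$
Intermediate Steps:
$t = 3$ ($t = \sqrt{9} = 3$)
$d{\left(O,I \right)} = -2 + \frac{I O}{7}$ ($d{\left(O,I \right)} = -2 + \frac{O I}{7} = -2 + \frac{I O}{7}$)
$C = - \frac{23}{7}$ ($C = -2 + \frac{1}{7} \cdot 3 \left(-3\right) = -2 - \frac{9}{7} = - \frac{23}{7} \approx -3.2857$)
$- 158 \left(\left(\left(-4 - 1\right)^{2} + 5 \left(-2 + 6\right)\right) + C\right) = - 158 \left(\left(\left(-4 - 1\right)^{2} + 5 \left(-2 + 6\right)\right) - \frac{23}{7}\right) = - 158 \left(\left(\left(-5\right)^{2} + 5 \cdot 4\right) - \frac{23}{7}\right) = - 158 \left(\left(25 + 20\right) - \frac{23}{7}\right) = - 158 \left(45 - \frac{23}{7}\right) = \left(-158\right) \frac{292}{7} = - \frac{46136}{7}$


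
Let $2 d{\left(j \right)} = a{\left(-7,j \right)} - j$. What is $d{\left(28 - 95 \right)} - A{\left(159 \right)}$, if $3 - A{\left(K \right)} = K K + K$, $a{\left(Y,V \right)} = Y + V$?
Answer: $\frac{50867}{2} \approx 25434.0$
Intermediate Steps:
$a{\left(Y,V \right)} = V + Y$
$d{\left(j \right)} = - \frac{7}{2}$ ($d{\left(j \right)} = \frac{\left(j - 7\right) - j}{2} = \frac{\left(-7 + j\right) - j}{2} = \frac{1}{2} \left(-7\right) = - \frac{7}{2}$)
$A{\left(K \right)} = 3 - K - K^{2}$ ($A{\left(K \right)} = 3 - \left(K K + K\right) = 3 - \left(K^{2} + K\right) = 3 - \left(K + K^{2}\right) = 3 - K - K^{2}$)
$d{\left(28 - 95 \right)} - A{\left(159 \right)} = - \frac{7}{2} - \left(3 - 159 - 159^{2}\right) = - \frac{7}{2} - \left(3 - 159 - 25281\right) = - \frac{7}{2} - -25437 = - \frac{7}{2} + 25437 = \frac{50867}{2}$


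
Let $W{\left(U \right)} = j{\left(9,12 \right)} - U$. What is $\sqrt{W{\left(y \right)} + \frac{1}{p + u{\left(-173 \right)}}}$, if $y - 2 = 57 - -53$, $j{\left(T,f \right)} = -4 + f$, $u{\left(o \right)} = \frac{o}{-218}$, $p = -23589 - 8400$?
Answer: $\frac{i \sqrt{5057387570083786}}{6973429} \approx 10.198 i$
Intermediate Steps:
$p = -31989$
$u{\left(o \right)} = - \frac{o}{218}$ ($u{\left(o \right)} = o \left(- \frac{1}{218}\right) = - \frac{o}{218}$)
$y = 112$ ($y = 2 + \left(57 - -53\right) = 2 + \left(57 + 53\right) = 2 + 110 = 112$)
$W{\left(U \right)} = 8 - U$ ($W{\left(U \right)} = \left(-4 + 12\right) - U = 8 - U$)
$\sqrt{W{\left(y \right)} + \frac{1}{p + u{\left(-173 \right)}}} = \sqrt{\left(8 - 112\right) + \frac{1}{-31989 - - \frac{173}{218}}} = \sqrt{\left(8 - 112\right) + \frac{1}{-31989 + \frac{173}{218}}} = \sqrt{-104 + \frac{1}{- \frac{6973429}{218}}} = \sqrt{-104 - \frac{218}{6973429}} = \sqrt{- \frac{725236834}{6973429}} = \frac{i \sqrt{5057387570083786}}{6973429}$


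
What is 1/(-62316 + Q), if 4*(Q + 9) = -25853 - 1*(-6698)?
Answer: -4/268455 ≈ -1.4900e-5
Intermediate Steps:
Q = -19191/4 (Q = -9 + (-25853 - 1*(-6698))/4 = -9 + (-25853 + 6698)/4 = -9 + (¼)*(-19155) = -9 - 19155/4 = -19191/4 ≈ -4797.8)
1/(-62316 + Q) = 1/(-62316 - 19191/4) = 1/(-268455/4) = -4/268455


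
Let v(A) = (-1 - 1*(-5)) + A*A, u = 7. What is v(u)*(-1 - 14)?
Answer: -795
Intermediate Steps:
v(A) = 4 + A² (v(A) = (-1 + 5) + A² = 4 + A²)
v(u)*(-1 - 14) = (4 + 7²)*(-1 - 14) = (4 + 49)*(-15) = 53*(-15) = -795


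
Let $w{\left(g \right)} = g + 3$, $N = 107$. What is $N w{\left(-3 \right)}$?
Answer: $0$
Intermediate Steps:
$w{\left(g \right)} = 3 + g$
$N w{\left(-3 \right)} = 107 \left(3 - 3\right) = 107 \cdot 0 = 0$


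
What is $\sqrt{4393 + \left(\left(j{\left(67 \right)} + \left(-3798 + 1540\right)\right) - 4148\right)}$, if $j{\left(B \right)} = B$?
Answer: $i \sqrt{1946} \approx 44.113 i$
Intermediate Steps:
$\sqrt{4393 + \left(\left(j{\left(67 \right)} + \left(-3798 + 1540\right)\right) - 4148\right)} = \sqrt{4393 + \left(\left(67 + \left(-3798 + 1540\right)\right) - 4148\right)} = \sqrt{4393 + \left(\left(67 - 2258\right) - 4148\right)} = \sqrt{4393 - 6339} = \sqrt{-1946} = i \sqrt{1946}$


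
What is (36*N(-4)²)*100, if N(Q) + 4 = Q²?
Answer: 518400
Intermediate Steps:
N(Q) = -4 + Q²
(36*N(-4)²)*100 = (36*(-4 + (-4)²)²)*100 = (36*(-4 + 16)²)*100 = (36*12²)*100 = (36*144)*100 = 5184*100 = 518400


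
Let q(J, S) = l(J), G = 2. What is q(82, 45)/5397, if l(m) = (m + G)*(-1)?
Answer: -4/257 ≈ -0.015564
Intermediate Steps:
l(m) = -2 - m (l(m) = (m + 2)*(-1) = (2 + m)*(-1) = -2 - m)
q(J, S) = -2 - J
q(82, 45)/5397 = (-2 - 1*82)/5397 = (-2 - 82)*(1/5397) = -84*1/5397 = -4/257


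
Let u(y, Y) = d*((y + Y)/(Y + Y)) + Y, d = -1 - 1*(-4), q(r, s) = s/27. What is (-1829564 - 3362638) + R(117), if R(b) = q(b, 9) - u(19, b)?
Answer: -202500496/39 ≈ -5.1923e+6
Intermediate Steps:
q(r, s) = s/27 (q(r, s) = s*(1/27) = s/27)
d = 3 (d = -1 + 4 = 3)
u(y, Y) = Y + 3*(Y + y)/(2*Y) (u(y, Y) = 3*((y + Y)/(Y + Y)) + Y = 3*((Y + y)/((2*Y))) + Y = 3*((Y + y)*(1/(2*Y))) + Y = 3*((Y + y)/(2*Y)) + Y = 3*(Y + y)/(2*Y) + Y = Y + 3*(Y + y)/(2*Y))
R(b) = -7/6 - b - 57/(2*b) (R(b) = (1/27)*9 - (3/2 + b + (3/2)*19/b) = ⅓ - (3/2 + b + 57/(2*b)) = ⅓ + (-3/2 - b - 57/(2*b)) = -7/6 - b - 57/(2*b))
(-1829564 - 3362638) + R(117) = (-1829564 - 3362638) + (-7/6 - 1*117 - 57/2/117) = -5192202 + (-7/6 - 117 - 57/2*1/117) = -5192202 + (-7/6 - 117 - 19/78) = -5192202 - 4618/39 = -202500496/39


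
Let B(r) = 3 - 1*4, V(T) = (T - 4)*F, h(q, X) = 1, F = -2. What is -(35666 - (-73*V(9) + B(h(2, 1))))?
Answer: -34937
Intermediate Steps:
V(T) = 8 - 2*T (V(T) = (T - 4)*(-2) = (-4 + T)*(-2) = 8 - 2*T)
B(r) = -1 (B(r) = 3 - 4 = -1)
-(35666 - (-73*V(9) + B(h(2, 1)))) = -(35666 - (-73*(8 - 2*9) - 1)) = -(35666 - (-73*(8 - 18) - 1)) = -(35666 - (-73*(-10) - 1)) = -(35666 - (730 - 1)) = -(35666 - 1*729) = -(35666 - 729) = -1*34937 = -34937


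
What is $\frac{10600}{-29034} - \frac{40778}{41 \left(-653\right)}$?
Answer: $\frac{450077326}{388663641} \approx 1.158$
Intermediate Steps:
$\frac{10600}{-29034} - \frac{40778}{41 \left(-653\right)} = 10600 \left(- \frac{1}{29034}\right) - \frac{40778}{-26773} = - \frac{5300}{14517} - - \frac{40778}{26773} = - \frac{5300}{14517} + \frac{40778}{26773} = \frac{450077326}{388663641}$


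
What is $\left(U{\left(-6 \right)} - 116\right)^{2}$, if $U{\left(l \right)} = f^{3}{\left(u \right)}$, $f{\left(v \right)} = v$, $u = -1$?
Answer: $13689$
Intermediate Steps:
$U{\left(l \right)} = -1$ ($U{\left(l \right)} = \left(-1\right)^{3} = -1$)
$\left(U{\left(-6 \right)} - 116\right)^{2} = \left(-1 - 116\right)^{2} = \left(-117\right)^{2} = 13689$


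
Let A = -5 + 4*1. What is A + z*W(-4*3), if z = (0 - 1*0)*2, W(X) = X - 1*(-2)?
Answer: -1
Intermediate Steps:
A = -1 (A = -5 + 4 = -1)
W(X) = 2 + X (W(X) = X + 2 = 2 + X)
z = 0 (z = (0 + 0)*2 = 0*2 = 0)
A + z*W(-4*3) = -1 + 0*(2 - 4*3) = -1 + 0*(2 - 12) = -1 + 0*(-10) = -1 + 0 = -1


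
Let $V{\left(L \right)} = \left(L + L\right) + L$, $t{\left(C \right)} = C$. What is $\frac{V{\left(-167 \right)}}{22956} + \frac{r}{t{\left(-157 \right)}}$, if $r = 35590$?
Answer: $- \frac{272360899}{1201364} \approx -226.71$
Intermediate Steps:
$V{\left(L \right)} = 3 L$ ($V{\left(L \right)} = 2 L + L = 3 L$)
$\frac{V{\left(-167 \right)}}{22956} + \frac{r}{t{\left(-157 \right)}} = \frac{3 \left(-167\right)}{22956} + \frac{35590}{-157} = \left(-501\right) \frac{1}{22956} + 35590 \left(- \frac{1}{157}\right) = - \frac{167}{7652} - \frac{35590}{157} = - \frac{272360899}{1201364}$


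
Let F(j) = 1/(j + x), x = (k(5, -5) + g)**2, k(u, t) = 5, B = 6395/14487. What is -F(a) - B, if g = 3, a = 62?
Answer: -273419/608454 ≈ -0.44937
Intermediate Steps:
B = 6395/14487 (B = 6395*(1/14487) = 6395/14487 ≈ 0.44143)
x = 64 (x = (5 + 3)**2 = 8**2 = 64)
F(j) = 1/(64 + j) (F(j) = 1/(j + 64) = 1/(64 + j))
-F(a) - B = -1/(64 + 62) - 1*6395/14487 = -1/126 - 6395/14487 = -273419/608454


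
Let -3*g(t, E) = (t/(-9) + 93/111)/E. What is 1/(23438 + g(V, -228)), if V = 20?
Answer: 227772/5338519675 ≈ 4.2666e-5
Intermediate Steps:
g(t, E) = -(31/37 - t/9)/(3*E) (g(t, E) = -(t/(-9) + 93/111)/(3*E) = -(t*(-1/9) + 93*(1/111))/(3*E) = -(-t/9 + 31/37)/(3*E) = -(31/37 - t/9)/(3*E))
1/(23438 + g(V, -228)) = 1/(23438 + (1/999)*(-279 + 37*20)/(-228)) = 1/(23438 + (1/999)*(-1/228)*(-279 + 740)) = 1/(23438 + (1/999)*(-1/228)*461) = 1/(23438 - 461/227772) = 1/(5338519675/227772) = 227772/5338519675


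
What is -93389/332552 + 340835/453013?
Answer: 6458084533/13695489016 ≈ 0.47155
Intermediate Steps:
-93389/332552 + 340835/453013 = -93389*1/332552 + 340835*(1/453013) = -93389/332552 + 30985/41183 = 6458084533/13695489016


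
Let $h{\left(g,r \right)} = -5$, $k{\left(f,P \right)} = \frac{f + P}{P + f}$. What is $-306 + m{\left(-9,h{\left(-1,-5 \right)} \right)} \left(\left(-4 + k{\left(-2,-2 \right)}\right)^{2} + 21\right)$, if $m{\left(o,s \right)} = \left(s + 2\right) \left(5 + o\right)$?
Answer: $54$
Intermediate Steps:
$k{\left(f,P \right)} = 1$ ($k{\left(f,P \right)} = \frac{P + f}{P + f} = 1$)
$m{\left(o,s \right)} = \left(2 + s\right) \left(5 + o\right)$
$-306 + m{\left(-9,h{\left(-1,-5 \right)} \right)} \left(\left(-4 + k{\left(-2,-2 \right)}\right)^{2} + 21\right) = -306 + \left(10 + 2 \left(-9\right) + 5 \left(-5\right) - -45\right) \left(\left(-4 + 1\right)^{2} + 21\right) = -306 + \left(10 - 18 - 25 + 45\right) \left(\left(-3\right)^{2} + 21\right) = -306 + 12 \left(9 + 21\right) = -306 + 12 \cdot 30 = -306 + 360 = 54$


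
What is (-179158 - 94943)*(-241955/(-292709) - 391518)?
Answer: 31412139144749007/292709 ≈ 1.0732e+11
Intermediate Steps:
(-179158 - 94943)*(-241955/(-292709) - 391518) = -274101*(-241955*(-1/292709) - 391518) = -274101*(241955/292709 - 391518) = -274101*(-114600600307/292709) = 31412139144749007/292709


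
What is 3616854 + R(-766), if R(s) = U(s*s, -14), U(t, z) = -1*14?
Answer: 3616840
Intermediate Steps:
U(t, z) = -14
R(s) = -14
3616854 + R(-766) = 3616854 - 14 = 3616840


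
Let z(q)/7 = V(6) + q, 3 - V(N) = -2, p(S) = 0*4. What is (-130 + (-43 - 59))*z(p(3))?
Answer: -8120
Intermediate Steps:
p(S) = 0
V(N) = 5 (V(N) = 3 - 1*(-2) = 3 + 2 = 5)
z(q) = 35 + 7*q (z(q) = 7*(5 + q) = 35 + 7*q)
(-130 + (-43 - 59))*z(p(3)) = (-130 + (-43 - 59))*(35 + 7*0) = (-130 - 102)*(35 + 0) = -232*35 = -8120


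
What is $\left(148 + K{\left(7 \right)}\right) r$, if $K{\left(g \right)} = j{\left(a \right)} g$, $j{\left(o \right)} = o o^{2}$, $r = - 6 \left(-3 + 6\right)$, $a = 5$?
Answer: $-18414$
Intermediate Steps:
$r = -18$ ($r = \left(-6\right) 3 = -18$)
$j{\left(o \right)} = o^{3}$
$K{\left(g \right)} = 125 g$ ($K{\left(g \right)} = 5^{3} g = 125 g$)
$\left(148 + K{\left(7 \right)}\right) r = \left(148 + 125 \cdot 7\right) \left(-18\right) = \left(148 + 875\right) \left(-18\right) = 1023 \left(-18\right) = -18414$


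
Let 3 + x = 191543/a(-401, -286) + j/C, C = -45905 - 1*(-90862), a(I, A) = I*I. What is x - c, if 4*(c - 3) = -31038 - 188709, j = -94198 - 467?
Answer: 1588379809263655/28916522228 ≈ 54930.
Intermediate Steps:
a(I, A) = I²
C = 44957 (C = -45905 + 90862 = 44957)
j = -94665
c = -219735/4 (c = 3 + (-31038 - 188709)/4 = 3 + (¼)*(-219747) = 3 - 219747/4 = -219735/4 ≈ -54934.)
x = -28298419685/7229130557 (x = -3 + (191543/((-401)²) - 94665/44957) = -3 + (191543/160801 - 94665*1/44957) = -3 + (191543*(1/160801) - 94665/44957) = -3 + (191543/160801 - 94665/44957) = -3 - 6611028014/7229130557 = -28298419685/7229130557 ≈ -3.9145)
x - c = -28298419685/7229130557 - 1*(-219735/4) = -28298419685/7229130557 + 219735/4 = 1588379809263655/28916522228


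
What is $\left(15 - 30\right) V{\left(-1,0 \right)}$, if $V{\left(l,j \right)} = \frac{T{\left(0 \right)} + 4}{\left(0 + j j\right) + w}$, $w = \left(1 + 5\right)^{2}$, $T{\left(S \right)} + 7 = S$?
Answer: $\frac{5}{4} \approx 1.25$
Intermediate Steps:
$T{\left(S \right)} = -7 + S$
$w = 36$ ($w = 6^{2} = 36$)
$V{\left(l,j \right)} = - \frac{3}{36 + j^{2}}$ ($V{\left(l,j \right)} = \frac{\left(-7 + 0\right) + 4}{\left(0 + j j\right) + 36} = \frac{-7 + 4}{\left(0 + j^{2}\right) + 36} = - \frac{3}{j^{2} + 36} = - \frac{3}{36 + j^{2}}$)
$\left(15 - 30\right) V{\left(-1,0 \right)} = \left(15 - 30\right) \left(- \frac{3}{36 + 0^{2}}\right) = - 15 \left(- \frac{3}{36 + 0}\right) = - 15 \left(- \frac{3}{36}\right) = - 15 \left(\left(-3\right) \frac{1}{36}\right) = \left(-15\right) \left(- \frac{1}{12}\right) = \frac{5}{4}$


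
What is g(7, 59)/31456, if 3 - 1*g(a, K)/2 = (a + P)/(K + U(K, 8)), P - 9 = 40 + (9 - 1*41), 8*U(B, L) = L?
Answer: 13/78640 ≈ 0.00016531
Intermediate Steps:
U(B, L) = L/8
P = 17 (P = 9 + (40 + (9 - 1*41)) = 9 + (40 + (9 - 41)) = 9 + (40 - 32) = 9 + 8 = 17)
g(a, K) = 6 - 2*(17 + a)/(1 + K) (g(a, K) = 6 - 2*(a + 17)/(K + (⅛)*8) = 6 - 2*(17 + a)/(K + 1) = 6 - 2*(17 + a)/(1 + K))
g(7, 59)/31456 = (2*(-14 - 1*7 + 3*59)/(1 + 59))/31456 = (2*(-14 - 7 + 177)/60)*(1/31456) = (2*(1/60)*156)*(1/31456) = (26/5)*(1/31456) = 13/78640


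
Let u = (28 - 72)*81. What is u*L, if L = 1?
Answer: -3564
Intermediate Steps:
u = -3564 (u = -44*81 = -3564)
u*L = -3564*1 = -3564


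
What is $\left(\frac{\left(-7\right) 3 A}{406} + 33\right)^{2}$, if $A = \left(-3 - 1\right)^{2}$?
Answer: $\frac{870489}{841} \approx 1035.1$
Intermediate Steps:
$A = 16$ ($A = \left(-4\right)^{2} = 16$)
$\left(\frac{\left(-7\right) 3 A}{406} + 33\right)^{2} = \left(\frac{\left(-7\right) 3 \cdot 16}{406} + 33\right)^{2} = \left(\left(-21\right) 16 \cdot \frac{1}{406} + 33\right)^{2} = \left(\left(-336\right) \frac{1}{406} + 33\right)^{2} = \left(- \frac{24}{29} + 33\right)^{2} = \left(\frac{933}{29}\right)^{2} = \frac{870489}{841}$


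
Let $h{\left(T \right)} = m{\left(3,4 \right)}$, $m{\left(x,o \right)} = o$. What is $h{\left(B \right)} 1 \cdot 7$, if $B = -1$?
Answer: $28$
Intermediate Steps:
$h{\left(T \right)} = 4$
$h{\left(B \right)} 1 \cdot 7 = 4 \cdot 1 \cdot 7 = 4 \cdot 7 = 28$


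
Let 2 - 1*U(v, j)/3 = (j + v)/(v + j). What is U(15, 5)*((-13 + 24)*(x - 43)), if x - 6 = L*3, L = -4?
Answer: -1617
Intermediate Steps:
x = -6 (x = 6 - 4*3 = 6 - 12 = -6)
U(v, j) = 3 (U(v, j) = 6 - 3*(j + v)/(v + j) = 6 - 3*(j + v)/(j + v) = 6 - 3*1 = 6 - 3 = 3)
U(15, 5)*((-13 + 24)*(x - 43)) = 3*((-13 + 24)*(-6 - 43)) = 3*(11*(-49)) = 3*(-539) = -1617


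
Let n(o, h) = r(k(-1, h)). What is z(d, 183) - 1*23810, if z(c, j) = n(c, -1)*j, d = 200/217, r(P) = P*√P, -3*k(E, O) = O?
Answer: -23810 + 61*√3/3 ≈ -23775.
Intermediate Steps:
k(E, O) = -O/3
r(P) = P^(3/2)
d = 200/217 (d = 200*(1/217) = 200/217 ≈ 0.92166)
n(o, h) = √3*(-h)^(3/2)/9 (n(o, h) = (-h/3)^(3/2) = √3*(-h)^(3/2)/9)
z(c, j) = j*√3/9 (z(c, j) = (√3*(-1*(-1))^(3/2)/9)*j = (√3*1^(3/2)/9)*j = ((⅑)*√3*1)*j = (√3/9)*j = j*√3/9)
z(d, 183) - 1*23810 = (⅑)*183*√3 - 1*23810 = 61*√3/3 - 23810 = -23810 + 61*√3/3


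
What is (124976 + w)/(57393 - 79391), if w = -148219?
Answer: 23243/21998 ≈ 1.0566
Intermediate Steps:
(124976 + w)/(57393 - 79391) = (124976 - 148219)/(57393 - 79391) = -23243/(-21998) = -23243*(-1/21998) = 23243/21998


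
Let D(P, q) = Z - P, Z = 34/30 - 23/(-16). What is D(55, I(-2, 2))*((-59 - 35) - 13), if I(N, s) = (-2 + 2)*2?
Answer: 1346381/240 ≈ 5609.9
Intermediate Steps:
Z = 617/240 (Z = 34*(1/30) - 23*(-1/16) = 17/15 + 23/16 = 617/240 ≈ 2.5708)
I(N, s) = 0 (I(N, s) = 0*2 = 0)
D(P, q) = 617/240 - P
D(55, I(-2, 2))*((-59 - 35) - 13) = (617/240 - 1*55)*((-59 - 35) - 13) = (617/240 - 55)*(-94 - 13) = -12583/240*(-107) = 1346381/240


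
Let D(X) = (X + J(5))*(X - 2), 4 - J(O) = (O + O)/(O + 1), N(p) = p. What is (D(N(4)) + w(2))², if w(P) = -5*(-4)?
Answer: 9604/9 ≈ 1067.1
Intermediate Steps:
J(O) = 4 - 2*O/(1 + O) (J(O) = 4 - (O + O)/(O + 1) = 4 - 2*O/(1 + O))
w(P) = 20
D(X) = (-2 + X)*(7/3 + X) (D(X) = (X + 2*(2 + 5)/(1 + 5))*(X - 2) = (X + 2*7/6)*(-2 + X) = (X + 2*(⅙)*7)*(-2 + X) = (X + 7/3)*(-2 + X) = (7/3 + X)*(-2 + X) = (-2 + X)*(7/3 + X))
(D(N(4)) + w(2))² = ((-14/3 + 4² + (⅓)*4) + 20)² = ((-14/3 + 16 + 4/3) + 20)² = (38/3 + 20)² = (98/3)² = 9604/9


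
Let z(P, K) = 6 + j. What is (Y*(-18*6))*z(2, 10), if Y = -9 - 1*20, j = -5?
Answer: 3132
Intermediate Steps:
z(P, K) = 1 (z(P, K) = 6 - 5 = 1)
Y = -29 (Y = -9 - 20 = -29)
(Y*(-18*6))*z(2, 10) = -(-522)*6*1 = -29*(-108)*1 = 3132*1 = 3132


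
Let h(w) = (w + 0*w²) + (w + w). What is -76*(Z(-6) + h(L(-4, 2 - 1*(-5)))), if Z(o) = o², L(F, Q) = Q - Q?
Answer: -2736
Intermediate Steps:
L(F, Q) = 0
h(w) = 3*w (h(w) = (w + 0) + 2*w = w + 2*w = 3*w)
-76*(Z(-6) + h(L(-4, 2 - 1*(-5)))) = -76*((-6)² + 3*0) = -76*(36 + 0) = -76*36 = -2736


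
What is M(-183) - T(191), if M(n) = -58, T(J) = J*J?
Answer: -36539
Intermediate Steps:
T(J) = J**2
M(-183) - T(191) = -58 - 1*191**2 = -58 - 1*36481 = -58 - 36481 = -36539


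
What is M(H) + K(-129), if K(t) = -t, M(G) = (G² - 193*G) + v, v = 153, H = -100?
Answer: 29582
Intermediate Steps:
M(G) = 153 + G² - 193*G (M(G) = (G² - 193*G) + 153 = 153 + G² - 193*G)
M(H) + K(-129) = (153 + (-100)² - 193*(-100)) - 1*(-129) = (153 + 10000 + 19300) + 129 = 29453 + 129 = 29582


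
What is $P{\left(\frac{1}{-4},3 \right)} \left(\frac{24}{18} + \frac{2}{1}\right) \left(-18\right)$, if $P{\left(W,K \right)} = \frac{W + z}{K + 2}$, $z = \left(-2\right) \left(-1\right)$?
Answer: $-21$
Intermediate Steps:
$z = 2$
$P{\left(W,K \right)} = \frac{2 + W}{2 + K}$ ($P{\left(W,K \right)} = \frac{W + 2}{K + 2} = \frac{2 + W}{2 + K}$)
$P{\left(\frac{1}{-4},3 \right)} \left(\frac{24}{18} + \frac{2}{1}\right) \left(-18\right) = \frac{2 + \frac{1}{-4}}{2 + 3} \left(\frac{24}{18} + \frac{2}{1}\right) \left(-18\right) = \frac{2 - \frac{1}{4}}{5} \left(24 \cdot \frac{1}{18} + 2 \cdot 1\right) \left(-18\right) = \frac{1}{5} \cdot \frac{7}{4} \left(\frac{4}{3} + 2\right) \left(-18\right) = \frac{7}{20} \cdot \frac{10}{3} \left(-18\right) = \frac{7}{6} \left(-18\right) = -21$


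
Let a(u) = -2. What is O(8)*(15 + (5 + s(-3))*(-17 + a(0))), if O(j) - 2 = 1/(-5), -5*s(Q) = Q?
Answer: -4113/25 ≈ -164.52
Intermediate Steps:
s(Q) = -Q/5
O(j) = 9/5 (O(j) = 2 + 1/(-5) = 2 - ⅕ = 9/5)
O(8)*(15 + (5 + s(-3))*(-17 + a(0))) = 9*(15 + (5 - ⅕*(-3))*(-17 - 2))/5 = 9*(15 + (5 + ⅗)*(-19))/5 = 9*(15 + (28/5)*(-19))/5 = 9*(15 - 532/5)/5 = (9/5)*(-457/5) = -4113/25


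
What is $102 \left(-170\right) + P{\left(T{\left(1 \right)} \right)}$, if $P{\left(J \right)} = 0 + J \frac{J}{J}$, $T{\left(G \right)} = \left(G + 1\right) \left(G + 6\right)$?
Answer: $-17326$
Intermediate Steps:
$T{\left(G \right)} = \left(1 + G\right) \left(6 + G\right)$
$P{\left(J \right)} = J$ ($P{\left(J \right)} = 0 + J 1 = 0 + J = J$)
$102 \left(-170\right) + P{\left(T{\left(1 \right)} \right)} = 102 \left(-170\right) + \left(6 + 1^{2} + 7 \cdot 1\right) = -17340 + \left(6 + 1 + 7\right) = -17340 + 14 = -17326$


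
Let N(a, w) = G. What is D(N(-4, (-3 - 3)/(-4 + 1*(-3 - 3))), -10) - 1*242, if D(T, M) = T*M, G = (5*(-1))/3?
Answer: -676/3 ≈ -225.33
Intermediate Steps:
G = -5/3 (G = -5*⅓ = -5/3 ≈ -1.6667)
N(a, w) = -5/3
D(T, M) = M*T
D(N(-4, (-3 - 3)/(-4 + 1*(-3 - 3))), -10) - 1*242 = -10*(-5/3) - 1*242 = 50/3 - 242 = -676/3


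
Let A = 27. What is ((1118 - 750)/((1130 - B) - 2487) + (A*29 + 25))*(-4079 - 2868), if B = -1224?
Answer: -743995912/133 ≈ -5.5940e+6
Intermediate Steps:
((1118 - 750)/((1130 - B) - 2487) + (A*29 + 25))*(-4079 - 2868) = ((1118 - 750)/((1130 - 1*(-1224)) - 2487) + (27*29 + 25))*(-4079 - 2868) = (368/((1130 + 1224) - 2487) + (783 + 25))*(-6947) = (368/(2354 - 2487) + 808)*(-6947) = (368/(-133) + 808)*(-6947) = (368*(-1/133) + 808)*(-6947) = (-368/133 + 808)*(-6947) = (107096/133)*(-6947) = -743995912/133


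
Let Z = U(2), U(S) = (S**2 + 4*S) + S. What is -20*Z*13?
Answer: -3640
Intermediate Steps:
U(S) = S**2 + 5*S
Z = 14 (Z = 2*(5 + 2) = 2*7 = 14)
-20*Z*13 = -20*14*13 = -280*13 = -3640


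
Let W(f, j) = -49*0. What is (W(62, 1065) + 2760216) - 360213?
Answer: 2400003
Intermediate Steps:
W(f, j) = 0
(W(62, 1065) + 2760216) - 360213 = (0 + 2760216) - 360213 = 2760216 - 360213 = 2400003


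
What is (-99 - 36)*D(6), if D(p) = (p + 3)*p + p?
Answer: -8100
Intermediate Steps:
D(p) = p + p*(3 + p) (D(p) = (3 + p)*p + p = p*(3 + p) + p = p + p*(3 + p))
(-99 - 36)*D(6) = (-99 - 36)*(6*(4 + 6)) = -810*10 = -135*60 = -8100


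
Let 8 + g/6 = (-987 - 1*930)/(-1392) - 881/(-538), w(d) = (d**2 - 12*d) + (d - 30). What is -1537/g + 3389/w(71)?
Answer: 3052389637/58491030 ≈ 52.186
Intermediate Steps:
w(d) = -30 + d**2 - 11*d (w(d) = (d**2 - 12*d) + (-30 + d) = -30 + d**2 - 11*d)
g = -1866735/62408 (g = -48 + 6*((-987 - 1*930)/(-1392) - 881/(-538)) = -48 + 6*((-987 - 930)*(-1/1392) - 881*(-1/538)) = -48 + 6*(-1917*(-1/1392) + 881/538) = -48 + 6*(639/464 + 881/538) = -48 + 6*(376283/124816) = -48 + 1128849/62408 = -1866735/62408 ≈ -29.912)
-1537/g + 3389/w(71) = -1537/(-1866735/62408) + 3389/(-30 + 71**2 - 11*71) = -1537*(-62408/1866735) + 3389/(-30 + 5041 - 781) = 95921096/1866735 + 3389/4230 = 3052389637/58491030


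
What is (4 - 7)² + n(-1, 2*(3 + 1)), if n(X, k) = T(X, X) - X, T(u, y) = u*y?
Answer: 11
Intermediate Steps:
n(X, k) = X² - X (n(X, k) = X*X - X = X² - X)
(4 - 7)² + n(-1, 2*(3 + 1)) = (4 - 7)² - (-1 - 1) = (-3)² - 1*(-2) = 9 + 2 = 11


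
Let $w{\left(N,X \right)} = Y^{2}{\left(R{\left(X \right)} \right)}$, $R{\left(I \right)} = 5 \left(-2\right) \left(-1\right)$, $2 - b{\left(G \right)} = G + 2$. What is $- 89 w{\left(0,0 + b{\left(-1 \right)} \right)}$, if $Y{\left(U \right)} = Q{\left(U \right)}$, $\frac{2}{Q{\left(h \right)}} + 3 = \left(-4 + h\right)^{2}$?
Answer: $- \frac{356}{1089} \approx -0.32691$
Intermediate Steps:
$b{\left(G \right)} = - G$ ($b{\left(G \right)} = 2 - \left(G + 2\right) = 2 - \left(2 + G\right) = - G$)
$Q{\left(h \right)} = \frac{2}{-3 + \left(-4 + h\right)^{2}}$
$R{\left(I \right)} = 10$ ($R{\left(I \right)} = \left(-10\right) \left(-1\right) = 10$)
$Y{\left(U \right)} = \frac{2}{-3 + \left(-4 + U\right)^{2}}$
$w{\left(N,X \right)} = \frac{4}{1089}$ ($w{\left(N,X \right)} = \left(\frac{2}{-3 + \left(-4 + 10\right)^{2}}\right)^{2} = \left(\frac{2}{-3 + 6^{2}}\right)^{2} = \left(\frac{2}{-3 + 36}\right)^{2} = \left(\frac{2}{33}\right)^{2} = \frac{4}{1089}$)
$- 89 w{\left(0,0 + b{\left(-1 \right)} \right)} = \left(-89\right) \frac{4}{1089} = - \frac{356}{1089}$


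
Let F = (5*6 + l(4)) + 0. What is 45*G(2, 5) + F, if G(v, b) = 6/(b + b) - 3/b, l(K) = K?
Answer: 34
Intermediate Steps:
F = 34 (F = (5*6 + 4) + 0 = (30 + 4) + 0 = 34 + 0 = 34)
G(v, b) = 0 (G(v, b) = 6/((2*b)) - 3/b = 6*(1/(2*b)) - 3/b = 3/b - 3/b = 0)
45*G(2, 5) + F = 45*0 + 34 = 0 + 34 = 34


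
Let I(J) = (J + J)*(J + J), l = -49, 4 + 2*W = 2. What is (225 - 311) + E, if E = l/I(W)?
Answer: -393/4 ≈ -98.250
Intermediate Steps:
W = -1 (W = -2 + (½)*2 = -2 + 1 = -1)
I(J) = 4*J² (I(J) = (2*J)*(2*J) = 4*J²)
E = -49/4 (E = -49/(4*(-1)²) = -49/(4*1) = -49/4 ≈ -12.250)
(225 - 311) + E = (225 - 311) - 49/4 = -86 - 49/4 = -393/4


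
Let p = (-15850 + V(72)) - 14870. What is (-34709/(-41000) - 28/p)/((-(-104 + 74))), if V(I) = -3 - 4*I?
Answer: 1077508799/38143530000 ≈ 0.028249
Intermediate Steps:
p = -31011 (p = (-15850 + (-3 - 4*72)) - 14870 = (-15850 + (-3 - 288)) - 14870 = (-15850 - 291) - 14870 = -16141 - 14870 = -31011)
(-34709/(-41000) - 28/p)/((-(-104 + 74))) = (-34709/(-41000) - 28/(-31011))/((-(-104 + 74))) = (-34709*(-1/41000) - 28*(-1/31011))/((-1*(-30))) = (34709/41000 + 28/31011)/30 = (1077508799/1271451000)*(1/30) = 1077508799/38143530000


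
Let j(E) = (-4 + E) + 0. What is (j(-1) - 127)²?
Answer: 17424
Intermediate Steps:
j(E) = -4 + E
(j(-1) - 127)² = ((-4 - 1) - 127)² = (-5 - 127)² = (-132)² = 17424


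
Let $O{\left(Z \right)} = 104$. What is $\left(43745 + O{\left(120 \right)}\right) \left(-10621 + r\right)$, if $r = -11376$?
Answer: $-964546453$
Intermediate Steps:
$\left(43745 + O{\left(120 \right)}\right) \left(-10621 + r\right) = \left(43745 + 104\right) \left(-10621 - 11376\right) = 43849 \left(-21997\right) = -964546453$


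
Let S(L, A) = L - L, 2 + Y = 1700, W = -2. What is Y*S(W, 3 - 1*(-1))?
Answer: 0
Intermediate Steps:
Y = 1698 (Y = -2 + 1700 = 1698)
S(L, A) = 0
Y*S(W, 3 - 1*(-1)) = 1698*0 = 0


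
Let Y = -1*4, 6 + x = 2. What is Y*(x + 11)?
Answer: -28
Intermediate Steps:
x = -4 (x = -6 + 2 = -4)
Y = -4
Y*(x + 11) = -4*(-4 + 11) = -4*7 = -28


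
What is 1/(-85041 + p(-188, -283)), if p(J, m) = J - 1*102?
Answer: -1/85331 ≈ -1.1719e-5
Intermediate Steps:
p(J, m) = -102 + J (p(J, m) = J - 102 = -102 + J)
1/(-85041 + p(-188, -283)) = 1/(-85041 + (-102 - 188)) = 1/(-85041 - 290) = 1/(-85331) = -1/85331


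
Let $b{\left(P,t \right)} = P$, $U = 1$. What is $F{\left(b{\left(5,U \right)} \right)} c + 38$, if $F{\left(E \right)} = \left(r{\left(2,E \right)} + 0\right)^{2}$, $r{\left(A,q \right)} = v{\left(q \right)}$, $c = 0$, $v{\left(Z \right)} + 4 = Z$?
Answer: $38$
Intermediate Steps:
$v{\left(Z \right)} = -4 + Z$
$r{\left(A,q \right)} = -4 + q$
$F{\left(E \right)} = \left(-4 + E\right)^{2}$ ($F{\left(E \right)} = \left(\left(-4 + E\right) + 0\right)^{2} = \left(-4 + E\right)^{2}$)
$F{\left(b{\left(5,U \right)} \right)} c + 38 = \left(-4 + 5\right)^{2} \cdot 0 + 38 = 1^{2} \cdot 0 + 38 = 1 \cdot 0 + 38 = 0 + 38 = 38$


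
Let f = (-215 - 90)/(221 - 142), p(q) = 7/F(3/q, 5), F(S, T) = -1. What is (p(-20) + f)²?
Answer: 736164/6241 ≈ 117.96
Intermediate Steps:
p(q) = -7 (p(q) = 7/(-1) = 7*(-1) = -7)
f = -305/79 ≈ -3.8608
(p(-20) + f)² = (-7 - 305/79)² = (-858/79)² = 736164/6241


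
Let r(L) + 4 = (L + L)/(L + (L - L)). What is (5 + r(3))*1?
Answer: 3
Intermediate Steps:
r(L) = -2 (r(L) = -4 + (L + L)/(L + (L - L)) = -4 + (2*L)/(L + 0) = -4 + (2*L)/L = -4 + 2 = -2)
(5 + r(3))*1 = (5 - 2)*1 = 3*1 = 3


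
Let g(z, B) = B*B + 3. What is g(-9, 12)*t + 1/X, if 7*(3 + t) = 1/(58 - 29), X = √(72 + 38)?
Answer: -12768/29 + √110/110 ≈ -440.18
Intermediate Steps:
g(z, B) = 3 + B² (g(z, B) = B² + 3 = 3 + B²)
X = √110 ≈ 10.488
t = -608/203 (t = -3 + 1/(7*(58 - 29)) = -3 + (⅐)/29 = -3 + (⅐)*(1/29) = -3 + 1/203 = -608/203 ≈ -2.9951)
g(-9, 12)*t + 1/X = (3 + 12²)*(-608/203) + 1/(√110) = (3 + 144)*(-608/203) + √110/110 = 147*(-608/203) + √110/110 = -12768/29 + √110/110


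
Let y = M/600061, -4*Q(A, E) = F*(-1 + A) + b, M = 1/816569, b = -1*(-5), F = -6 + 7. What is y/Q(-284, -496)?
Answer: 1/34299384749630 ≈ 2.9155e-14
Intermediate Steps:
F = 1
b = 5
M = 1/816569 ≈ 1.2246e-6
Q(A, E) = -1 - A/4 (Q(A, E) = -(1*(-1 + A) + 5)/4 = -((-1 + A) + 5)/4 = -(4 + A)/4 = -1 - A/4)
y = 1/489991210709 (y = (1/816569)/600061 = (1/816569)*(1/600061) = 1/489991210709 ≈ 2.0409e-12)
y/Q(-284, -496) = 1/(489991210709*(-1 - 1/4*(-284))) = 1/(489991210709*(-1 + 71)) = (1/489991210709)/70 = (1/489991210709)*(1/70) = 1/34299384749630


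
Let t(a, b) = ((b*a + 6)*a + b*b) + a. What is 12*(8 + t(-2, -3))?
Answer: -108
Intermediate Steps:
t(a, b) = a + b² + a*(6 + a*b) (t(a, b) = ((a*b + 6)*a + b²) + a = ((6 + a*b)*a + b²) + a = (a*(6 + a*b) + b²) + a = (b² + a*(6 + a*b)) + a = a + b² + a*(6 + a*b))
12*(8 + t(-2, -3)) = 12*(8 + ((-3)² + 7*(-2) - 3*(-2)²)) = 12*(8 + (9 - 14 - 3*4)) = 12*(8 + (9 - 14 - 12)) = 12*(8 - 17) = 12*(-9) = -108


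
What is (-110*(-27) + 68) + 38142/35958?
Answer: 1401007/461 ≈ 3039.1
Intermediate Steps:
(-110*(-27) + 68) + 38142/35958 = (2970 + 68) + 38142*(1/35958) = 3038 + 489/461 = 1401007/461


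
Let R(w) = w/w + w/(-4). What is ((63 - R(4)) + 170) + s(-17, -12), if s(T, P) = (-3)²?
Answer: 242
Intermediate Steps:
s(T, P) = 9
R(w) = 1 - w/4 (R(w) = 1 + w*(-¼) = 1 - w/4)
((63 - R(4)) + 170) + s(-17, -12) = ((63 - (1 - ¼*4)) + 170) + 9 = ((63 - (1 - 1)) + 170) + 9 = ((63 - 1*0) + 170) + 9 = ((63 + 0) + 170) + 9 = (63 + 170) + 9 = 233 + 9 = 242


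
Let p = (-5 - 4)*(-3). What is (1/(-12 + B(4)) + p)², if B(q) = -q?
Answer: 185761/256 ≈ 725.63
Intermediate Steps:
p = 27 (p = -9*(-3) = 27)
(1/(-12 + B(4)) + p)² = (1/(-12 - 1*4) + 27)² = (1/(-12 - 4) + 27)² = (1/(-16) + 27)² = (-1/16 + 27)² = (431/16)² = 185761/256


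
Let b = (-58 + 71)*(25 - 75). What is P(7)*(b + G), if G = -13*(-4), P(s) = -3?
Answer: 1794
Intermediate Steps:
b = -650 (b = 13*(-50) = -650)
G = 52
P(7)*(b + G) = -3*(-650 + 52) = -3*(-598) = 1794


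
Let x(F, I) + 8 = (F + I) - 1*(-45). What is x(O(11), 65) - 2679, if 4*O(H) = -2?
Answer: -5155/2 ≈ -2577.5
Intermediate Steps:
O(H) = -1/2 (O(H) = (1/4)*(-2) = -1/2)
x(F, I) = 37 + F + I (x(F, I) = -8 + ((F + I) - 1*(-45)) = -8 + ((F + I) + 45) = -8 + (45 + F + I) = 37 + F + I)
x(O(11), 65) - 2679 = (37 - 1/2 + 65) - 2679 = 203/2 - 2679 = -5155/2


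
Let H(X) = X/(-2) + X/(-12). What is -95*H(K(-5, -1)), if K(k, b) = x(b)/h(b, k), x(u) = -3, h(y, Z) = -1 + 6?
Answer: -133/4 ≈ -33.250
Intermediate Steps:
h(y, Z) = 5
K(k, b) = -3/5
H(X) = -7*X/12 (H(X) = X*(-1/2) + X*(-1/12) = -X/2 - X/12 = -7*X/12)
-95*H(K(-5, -1)) = -(-665)*(-3)/(12*5) = -95*7/20 = -133/4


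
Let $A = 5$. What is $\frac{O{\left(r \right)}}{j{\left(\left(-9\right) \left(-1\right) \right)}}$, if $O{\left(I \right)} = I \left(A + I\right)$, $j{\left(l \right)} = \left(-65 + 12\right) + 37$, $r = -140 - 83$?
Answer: $- \frac{24307}{8} \approx -3038.4$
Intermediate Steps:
$r = -223$ ($r = -140 - 83 = -223$)
$j{\left(l \right)} = -16$ ($j{\left(l \right)} = -53 + 37 = -16$)
$O{\left(I \right)} = I \left(5 + I\right)$
$\frac{O{\left(r \right)}}{j{\left(\left(-9\right) \left(-1\right) \right)}} = \frac{\left(-223\right) \left(5 - 223\right)}{-16} = \left(-223\right) \left(-218\right) \left(- \frac{1}{16}\right) = 48614 \left(- \frac{1}{16}\right) = - \frac{24307}{8}$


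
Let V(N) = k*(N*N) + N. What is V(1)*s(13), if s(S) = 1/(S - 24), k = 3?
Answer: -4/11 ≈ -0.36364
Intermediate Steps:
V(N) = N + 3*N**2 (V(N) = 3*(N*N) + N = 3*N**2 + N = N + 3*N**2)
s(S) = 1/(-24 + S)
V(1)*s(13) = (1*(1 + 3*1))/(-24 + 13) = (1*(1 + 3))/(-11) = (1*4)*(-1/11) = 4*(-1/11) = -4/11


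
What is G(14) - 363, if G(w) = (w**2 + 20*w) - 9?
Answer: 104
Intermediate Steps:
G(w) = -9 + w**2 + 20*w
G(14) - 363 = (-9 + 14**2 + 20*14) - 363 = (-9 + 196 + 280) - 363 = 467 - 363 = 104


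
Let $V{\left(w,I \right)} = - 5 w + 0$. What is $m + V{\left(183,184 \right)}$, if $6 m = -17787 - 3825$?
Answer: $-4517$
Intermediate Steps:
$V{\left(w,I \right)} = - 5 w$
$m = -3602$ ($m = \frac{-17787 - 3825}{6} = \frac{1}{6} \left(-21612\right) = -3602$)
$m + V{\left(183,184 \right)} = -3602 - 915 = -4517$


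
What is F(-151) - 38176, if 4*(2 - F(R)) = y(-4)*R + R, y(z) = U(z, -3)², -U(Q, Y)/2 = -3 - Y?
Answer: -152545/4 ≈ -38136.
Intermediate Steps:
U(Q, Y) = 6 + 2*Y (U(Q, Y) = -2*(-3 - Y) = 6 + 2*Y)
y(z) = 0 (y(z) = (6 + 2*(-3))² = (6 - 6)² = 0² = 0)
F(R) = 2 - R/4 (F(R) = 2 - (0*R + R)/4 = 2 - (0 + R)/4 = 2 - R/4)
F(-151) - 38176 = (2 - ¼*(-151)) - 38176 = (2 + 151/4) - 38176 = 159/4 - 38176 = -152545/4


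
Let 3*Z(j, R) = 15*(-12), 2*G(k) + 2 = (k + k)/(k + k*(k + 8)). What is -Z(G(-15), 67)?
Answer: 60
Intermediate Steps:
G(k) = -1 + k/(k + k*(8 + k)) (G(k) = -1 + ((k + k)/(k + k*(k + 8)))/2 = -1 + ((2*k)/(k + k*(8 + k)))/2 = -1 + (2*k/(k + k*(8 + k)))/2 = -1 + k/(k + k*(8 + k)))
Z(j, R) = -60 (Z(j, R) = (15*(-12))/3 = (⅓)*(-180) = -60)
-Z(G(-15), 67) = -1*(-60) = 60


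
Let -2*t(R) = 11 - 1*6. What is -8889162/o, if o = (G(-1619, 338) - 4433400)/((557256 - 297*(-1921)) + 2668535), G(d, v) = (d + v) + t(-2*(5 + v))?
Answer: 67492349194272/8869367 ≈ 7.6096e+6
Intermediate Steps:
t(R) = -5/2 (t(R) = -(11 - 1*6)/2 = -(11 - 6)/2 = -1/2*5 = -5/2)
G(d, v) = -5/2 + d + v (G(d, v) = (d + v) - 5/2 = -5/2 + d + v)
o = -8869367/7592656 (o = ((-5/2 - 1619 + 338) - 4433400)/((557256 - 297*(-1921)) + 2668535) = (-2567/2 - 4433400)/((557256 + 570537) + 2668535) = -8869367/(2*(1127793 + 2668535)) = -8869367/2/3796328 = -8869367/2*1/3796328 = -8869367/7592656 ≈ -1.1681)
-8889162/o = -8889162/(-8869367/7592656) = -8889162*(-7592656/8869367) = 67492349194272/8869367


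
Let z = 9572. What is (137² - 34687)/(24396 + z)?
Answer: -7959/16984 ≈ -0.46862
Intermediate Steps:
(137² - 34687)/(24396 + z) = (137² - 34687)/(24396 + 9572) = (18769 - 34687)/33968 = -15918*1/33968 = -7959/16984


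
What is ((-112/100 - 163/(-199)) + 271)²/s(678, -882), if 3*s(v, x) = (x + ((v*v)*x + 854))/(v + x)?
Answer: 277492474815552/2508731492955625 ≈ 0.11061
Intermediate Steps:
s(v, x) = (854 + x + x*v²)/(3*(v + x)) (s(v, x) = ((x + ((v*v)*x + 854))/(v + x))/3 = ((x + (v²*x + 854))/(v + x))/3 = ((x + (x*v² + 854))/(v + x))/3 = ((x + (854 + x*v²))/(v + x))/3 = ((854 + x + x*v²)/(v + x))/3 = (854 + x + x*v²)/(3*(v + x)))
((-112/100 - 163/(-199)) + 271)²/s(678, -882) = ((-112/100 - 163/(-199)) + 271)²/(((854 - 882 - 882*678²)/(3*(678 - 882)))) = ((-112*1/100 - 163*(-1/199)) + 271)²/(((⅓)*(854 - 882 - 882*459684)/(-204))) = ((-28/25 + 163/199) + 271)²/(((⅓)*(-1/204)*(854 - 882 - 405441288))) = (-1497/4975 + 271)²/(((⅓)*(-1/204)*(-405441316))) = (1346728/4975)²/(101360329/153) = (1813676305984/24750625)*(153/101360329) = 277492474815552/2508731492955625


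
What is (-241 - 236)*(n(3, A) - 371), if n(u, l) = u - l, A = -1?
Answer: 175059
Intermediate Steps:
(-241 - 236)*(n(3, A) - 371) = (-241 - 236)*((3 - 1*(-1)) - 371) = -477*((3 + 1) - 371) = -477*(4 - 371) = -477*(-367) = 175059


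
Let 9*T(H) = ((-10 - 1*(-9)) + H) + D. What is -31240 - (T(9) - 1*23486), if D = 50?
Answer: -69844/9 ≈ -7760.4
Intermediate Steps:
T(H) = 49/9 + H/9 (T(H) = (((-10 - 1*(-9)) + H) + 50)/9 = (((-10 + 9) + H) + 50)/9 = ((-1 + H) + 50)/9 = (49 + H)/9 = 49/9 + H/9)
-31240 - (T(9) - 1*23486) = -31240 - ((49/9 + (⅑)*9) - 1*23486) = -31240 - ((49/9 + 1) - 23486) = -31240 - (58/9 - 23486) = -31240 - 1*(-211316/9) = -31240 + 211316/9 = -69844/9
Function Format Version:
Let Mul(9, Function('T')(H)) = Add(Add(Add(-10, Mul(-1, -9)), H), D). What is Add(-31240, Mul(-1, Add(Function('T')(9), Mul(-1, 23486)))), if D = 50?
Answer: Rational(-69844, 9) ≈ -7760.4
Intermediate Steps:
Function('T')(H) = Add(Rational(49, 9), Mul(Rational(1, 9), H)) (Function('T')(H) = Mul(Rational(1, 9), Add(Add(Add(-10, Mul(-1, -9)), H), 50)) = Mul(Rational(1, 9), Add(Add(Add(-10, 9), H), 50)) = Mul(Rational(1, 9), Add(Add(-1, H), 50)) = Mul(Rational(1, 9), Add(49, H)) = Add(Rational(49, 9), Mul(Rational(1, 9), H)))
Add(-31240, Mul(-1, Add(Function('T')(9), Mul(-1, 23486)))) = Add(-31240, Mul(-1, Add(Add(Rational(49, 9), Mul(Rational(1, 9), 9)), Mul(-1, 23486)))) = Add(-31240, Mul(-1, Add(Add(Rational(49, 9), 1), -23486))) = Add(-31240, Mul(-1, Add(Rational(58, 9), -23486))) = Add(-31240, Mul(-1, Rational(-211316, 9))) = Add(-31240, Rational(211316, 9)) = Rational(-69844, 9)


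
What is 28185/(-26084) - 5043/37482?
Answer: -197995297/162946748 ≈ -1.2151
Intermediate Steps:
28185/(-26084) - 5043/37482 = 28185*(-1/26084) - 5043*1/37482 = -28185/26084 - 1681/12494 = -197995297/162946748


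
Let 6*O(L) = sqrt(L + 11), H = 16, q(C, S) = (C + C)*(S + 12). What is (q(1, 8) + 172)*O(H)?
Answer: 106*sqrt(3) ≈ 183.60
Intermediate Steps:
q(C, S) = 2*C*(12 + S) (q(C, S) = (2*C)*(12 + S) = 2*C*(12 + S))
O(L) = sqrt(11 + L)/6 (O(L) = sqrt(L + 11)/6 = sqrt(11 + L)/6)
(q(1, 8) + 172)*O(H) = (2*1*(12 + 8) + 172)*(sqrt(11 + 16)/6) = (2*1*20 + 172)*(sqrt(27)/6) = (40 + 172)*((3*sqrt(3))/6) = 212*(sqrt(3)/2) = 106*sqrt(3)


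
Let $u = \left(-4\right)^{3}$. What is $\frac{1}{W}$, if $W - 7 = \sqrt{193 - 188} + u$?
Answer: $- \frac{57}{3244} - \frac{\sqrt{5}}{3244} \approx -0.01826$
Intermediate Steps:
$u = -64$
$W = -57 + \sqrt{5}$ ($W = 7 - \left(64 - \sqrt{193 - 188}\right) = 7 - \left(64 - \sqrt{5}\right) = -57 + \sqrt{5} \approx -54.764$)
$\frac{1}{W} = \frac{1}{-57 + \sqrt{5}}$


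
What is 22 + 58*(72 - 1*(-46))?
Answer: 6866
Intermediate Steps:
22 + 58*(72 - 1*(-46)) = 22 + 58*(72 + 46) = 22 + 58*118 = 22 + 6844 = 6866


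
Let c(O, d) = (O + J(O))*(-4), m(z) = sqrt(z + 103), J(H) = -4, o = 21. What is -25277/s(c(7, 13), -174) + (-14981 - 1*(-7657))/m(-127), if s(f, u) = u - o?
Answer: 25277/195 + 1831*I*sqrt(6)/3 ≈ 129.63 + 1495.0*I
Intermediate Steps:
m(z) = sqrt(103 + z)
c(O, d) = 16 - 4*O (c(O, d) = (O - 4)*(-4) = (-4 + O)*(-4) = 16 - 4*O)
s(f, u) = -21 + u (s(f, u) = u - 1*21 = u - 21 = -21 + u)
-25277/s(c(7, 13), -174) + (-14981 - 1*(-7657))/m(-127) = -25277/(-21 - 174) + (-14981 - 1*(-7657))/(sqrt(103 - 127)) = -25277/(-195) + (-14981 + 7657)/(sqrt(-24)) = -25277*(-1/195) - 7324*(-I*sqrt(6)/12) = 25277/195 - (-1831)*I*sqrt(6)/3 = 25277/195 + 1831*I*sqrt(6)/3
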